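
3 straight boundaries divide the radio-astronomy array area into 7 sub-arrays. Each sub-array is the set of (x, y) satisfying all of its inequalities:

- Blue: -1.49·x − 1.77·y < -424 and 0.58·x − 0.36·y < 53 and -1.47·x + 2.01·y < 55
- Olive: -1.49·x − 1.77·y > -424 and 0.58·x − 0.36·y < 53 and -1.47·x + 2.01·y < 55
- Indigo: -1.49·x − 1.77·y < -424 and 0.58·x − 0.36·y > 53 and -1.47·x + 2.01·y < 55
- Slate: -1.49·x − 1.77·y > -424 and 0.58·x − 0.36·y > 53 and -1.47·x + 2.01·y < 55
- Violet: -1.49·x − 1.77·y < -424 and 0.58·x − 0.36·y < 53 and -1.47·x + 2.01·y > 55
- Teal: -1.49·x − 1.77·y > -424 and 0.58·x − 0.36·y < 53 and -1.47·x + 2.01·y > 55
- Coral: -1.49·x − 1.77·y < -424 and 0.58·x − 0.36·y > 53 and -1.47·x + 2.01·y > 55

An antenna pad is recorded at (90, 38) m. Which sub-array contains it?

-1.49·90 − 1.77·38 = -201.360, which is > -424
0.58·90 − 0.36·38 = 38.520, which is < 53
-1.47·90 + 2.01·38 = -55.920, which is < 55
This sign pattern matches Olive.

Olive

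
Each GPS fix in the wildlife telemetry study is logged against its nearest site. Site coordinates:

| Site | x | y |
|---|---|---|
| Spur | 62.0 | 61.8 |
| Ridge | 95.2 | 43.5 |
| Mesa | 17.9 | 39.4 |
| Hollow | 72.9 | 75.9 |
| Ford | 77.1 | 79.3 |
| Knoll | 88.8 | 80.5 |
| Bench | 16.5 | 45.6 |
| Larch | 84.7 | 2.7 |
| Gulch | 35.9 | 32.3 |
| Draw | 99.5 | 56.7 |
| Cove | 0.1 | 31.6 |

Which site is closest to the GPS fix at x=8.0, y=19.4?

Cove

Squared distances to each site:
Spur: 4713.760; Ridge: 8184.650; Mesa: 498.010; Hollow: 7404.260; Ford: 8362.820; Knoll: 10261.850; Bench: 758.690; Larch: 6161.780; Gulch: 944.820; Draw: 9763.540; Cove: 211.250.
Minimum at Cove.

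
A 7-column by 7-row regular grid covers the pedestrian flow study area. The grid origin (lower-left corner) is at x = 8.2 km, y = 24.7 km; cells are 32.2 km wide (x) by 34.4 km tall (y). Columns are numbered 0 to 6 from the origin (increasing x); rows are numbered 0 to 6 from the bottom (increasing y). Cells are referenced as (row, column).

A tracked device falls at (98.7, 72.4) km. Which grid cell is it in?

Column index: ⌊(98.7 − 8.2) / 32.2⌋ = ⌊2.811⌋ = 2
Row offset from origin: ⌊(72.4 − 24.7) / 34.4⌋ = ⌊1.387⌋ = 1 → row 1

(1, 2)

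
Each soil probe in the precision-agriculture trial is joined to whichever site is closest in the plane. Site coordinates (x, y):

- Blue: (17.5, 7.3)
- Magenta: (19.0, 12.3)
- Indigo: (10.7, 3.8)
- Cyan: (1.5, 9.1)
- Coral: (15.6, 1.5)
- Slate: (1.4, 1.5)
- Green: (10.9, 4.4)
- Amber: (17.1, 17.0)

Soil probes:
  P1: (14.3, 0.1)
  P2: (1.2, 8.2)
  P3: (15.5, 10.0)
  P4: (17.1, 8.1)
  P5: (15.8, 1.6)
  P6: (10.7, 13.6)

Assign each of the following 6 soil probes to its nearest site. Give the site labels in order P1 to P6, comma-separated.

P1 → Coral (d²=3.65)
P2 → Cyan (d²=0.90)
P3 → Blue (d²=11.29)
P4 → Blue (d²=0.80)
P5 → Coral (d²=0.05)
P6 → Amber (d²=52.52)

Coral, Cyan, Blue, Blue, Coral, Amber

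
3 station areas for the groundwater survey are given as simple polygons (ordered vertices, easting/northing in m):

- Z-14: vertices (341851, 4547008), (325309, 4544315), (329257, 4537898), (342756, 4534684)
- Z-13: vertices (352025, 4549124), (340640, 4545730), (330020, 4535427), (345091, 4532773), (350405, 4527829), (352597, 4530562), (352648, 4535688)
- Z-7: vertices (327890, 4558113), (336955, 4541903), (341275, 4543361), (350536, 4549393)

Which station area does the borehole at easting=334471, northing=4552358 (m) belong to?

Z-7

Cast a ray rightward from (334471, 4552358). For each polygon, the edges (by vertex number in listed order) whose endpoints lie on opposite sides of northing = 4552358, where each meets that height, and whether that is right or left of the point:
Z-14: no edge straddles that height → 0 crossings.
Z-13: no edge straddles that height → 0 crossings.
Z-7: 1–2 at easting≈331108.3 (left), 4–1 at easting≈342835.8 (right) → 1 crossing.
Only Z-7 has an odd count, so the point is inside Z-7.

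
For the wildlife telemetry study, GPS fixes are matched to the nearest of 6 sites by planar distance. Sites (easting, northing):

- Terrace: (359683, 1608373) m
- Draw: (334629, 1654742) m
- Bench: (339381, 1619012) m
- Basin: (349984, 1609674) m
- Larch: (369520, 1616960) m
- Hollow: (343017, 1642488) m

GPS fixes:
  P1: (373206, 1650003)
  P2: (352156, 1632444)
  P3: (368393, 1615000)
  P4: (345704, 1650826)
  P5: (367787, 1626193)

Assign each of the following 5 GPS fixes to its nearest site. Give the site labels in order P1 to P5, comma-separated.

Hollow, Hollow, Larch, Hollow, Larch

P1 → Hollow (d²=967850946.00)
P2 → Hollow (d²=184403257.00)
P3 → Larch (d²=5111729.00)
P4 → Hollow (d²=76742213.00)
P5 → Larch (d²=88251578.00)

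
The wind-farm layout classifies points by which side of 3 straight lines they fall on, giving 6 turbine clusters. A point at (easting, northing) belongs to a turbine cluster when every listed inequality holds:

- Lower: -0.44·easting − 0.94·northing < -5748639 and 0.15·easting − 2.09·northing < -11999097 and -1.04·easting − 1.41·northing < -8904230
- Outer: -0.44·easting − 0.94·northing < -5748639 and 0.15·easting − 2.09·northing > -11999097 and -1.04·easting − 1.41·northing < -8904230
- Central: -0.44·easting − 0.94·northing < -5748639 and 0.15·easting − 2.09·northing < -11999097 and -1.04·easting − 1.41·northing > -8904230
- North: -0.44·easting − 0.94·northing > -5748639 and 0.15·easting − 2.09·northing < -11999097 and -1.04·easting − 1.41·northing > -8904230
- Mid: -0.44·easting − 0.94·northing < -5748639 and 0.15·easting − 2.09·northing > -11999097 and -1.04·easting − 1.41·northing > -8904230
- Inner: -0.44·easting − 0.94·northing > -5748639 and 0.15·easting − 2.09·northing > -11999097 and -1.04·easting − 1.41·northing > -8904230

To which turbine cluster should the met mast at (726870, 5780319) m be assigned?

-0.44·726870 − 0.94·5780319 = -5753322.660, which is < -5748639
0.15·726870 − 2.09·5780319 = -11971836.210, which is > -11999097
-1.04·726870 − 1.41·5780319 = -8906194.590, which is < -8904230
This sign pattern matches Outer.

Outer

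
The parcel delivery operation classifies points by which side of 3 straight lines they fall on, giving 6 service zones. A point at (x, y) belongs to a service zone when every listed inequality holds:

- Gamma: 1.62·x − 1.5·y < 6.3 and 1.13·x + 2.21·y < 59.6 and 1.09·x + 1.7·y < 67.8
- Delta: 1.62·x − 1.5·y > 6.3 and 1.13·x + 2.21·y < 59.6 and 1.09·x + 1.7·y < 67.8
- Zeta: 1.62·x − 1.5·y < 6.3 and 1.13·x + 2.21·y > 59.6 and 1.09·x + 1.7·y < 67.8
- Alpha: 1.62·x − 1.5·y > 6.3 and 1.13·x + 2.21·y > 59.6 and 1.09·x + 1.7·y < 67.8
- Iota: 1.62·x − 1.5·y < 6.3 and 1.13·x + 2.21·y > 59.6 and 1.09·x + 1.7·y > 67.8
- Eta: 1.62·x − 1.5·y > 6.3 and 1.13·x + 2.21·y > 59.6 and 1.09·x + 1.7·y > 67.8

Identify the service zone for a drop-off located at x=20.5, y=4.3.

1.62·20.5 − 1.5·4.3 = 26.760, which is > 6.3
1.13·20.5 + 2.21·4.3 = 32.668, which is < 59.6
1.09·20.5 + 1.7·4.3 = 29.655, which is < 67.8
This sign pattern matches Delta.

Delta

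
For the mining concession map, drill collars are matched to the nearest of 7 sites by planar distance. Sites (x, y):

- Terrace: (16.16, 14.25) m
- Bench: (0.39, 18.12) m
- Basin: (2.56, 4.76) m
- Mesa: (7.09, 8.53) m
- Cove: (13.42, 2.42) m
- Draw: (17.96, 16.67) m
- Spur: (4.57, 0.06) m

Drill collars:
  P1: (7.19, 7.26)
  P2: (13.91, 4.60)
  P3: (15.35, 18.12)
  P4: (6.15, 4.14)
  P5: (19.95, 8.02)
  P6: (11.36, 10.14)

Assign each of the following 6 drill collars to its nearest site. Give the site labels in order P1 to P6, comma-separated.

Mesa, Cove, Draw, Basin, Terrace, Mesa

P1 → Mesa (d²=1.62)
P2 → Cove (d²=4.99)
P3 → Draw (d²=8.91)
P4 → Basin (d²=13.27)
P5 → Terrace (d²=53.18)
P6 → Mesa (d²=20.83)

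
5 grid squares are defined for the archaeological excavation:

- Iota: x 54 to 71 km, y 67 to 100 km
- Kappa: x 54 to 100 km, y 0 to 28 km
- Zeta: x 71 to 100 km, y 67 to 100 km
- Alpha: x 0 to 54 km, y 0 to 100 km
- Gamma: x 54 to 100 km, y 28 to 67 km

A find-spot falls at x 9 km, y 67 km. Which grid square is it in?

Alpha

The point has x = 9 and y = 67.
Only Alpha satisfies 0 ≤ x ≤ 54 and 0 ≤ y ≤ 100.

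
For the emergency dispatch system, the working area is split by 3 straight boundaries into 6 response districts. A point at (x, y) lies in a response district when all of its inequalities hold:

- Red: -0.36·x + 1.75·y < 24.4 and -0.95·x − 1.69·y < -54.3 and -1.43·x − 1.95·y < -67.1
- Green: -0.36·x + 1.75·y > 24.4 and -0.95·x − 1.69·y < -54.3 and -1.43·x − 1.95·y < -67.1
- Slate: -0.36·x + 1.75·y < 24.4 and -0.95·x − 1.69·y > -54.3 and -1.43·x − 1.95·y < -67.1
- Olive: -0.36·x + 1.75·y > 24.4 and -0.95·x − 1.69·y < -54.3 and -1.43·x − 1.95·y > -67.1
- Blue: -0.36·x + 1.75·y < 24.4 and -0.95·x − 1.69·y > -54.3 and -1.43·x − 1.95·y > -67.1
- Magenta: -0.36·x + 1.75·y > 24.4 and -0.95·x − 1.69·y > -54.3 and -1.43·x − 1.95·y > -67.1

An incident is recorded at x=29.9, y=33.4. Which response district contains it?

Green

-0.36·29.9 + 1.75·33.4 = 47.686, which is > 24.4
-0.95·29.9 − 1.69·33.4 = -84.851, which is < -54.3
-1.43·29.9 − 1.95·33.4 = -107.887, which is < -67.1
This sign pattern matches Green.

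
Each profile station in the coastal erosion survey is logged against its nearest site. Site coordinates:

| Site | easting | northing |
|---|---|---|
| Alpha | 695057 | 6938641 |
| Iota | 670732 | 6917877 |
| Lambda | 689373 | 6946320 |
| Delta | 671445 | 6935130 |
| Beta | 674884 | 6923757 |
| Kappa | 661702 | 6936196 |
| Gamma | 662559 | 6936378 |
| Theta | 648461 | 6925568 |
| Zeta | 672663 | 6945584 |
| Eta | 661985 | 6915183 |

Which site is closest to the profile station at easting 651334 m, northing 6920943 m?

Theta

Squared distances to each site:
Alpha: 2224919933.000; Iota: 385682760.000; Lambda: 2090957650.000; Delta: 605723290.000; Beta: 562521096.000; Kappa: 340149433.000; Gamma: 364239850.000; Theta: 29644754.000; Zeta: 1062105122.000; Eta: 146621401.000.
Minimum at Theta.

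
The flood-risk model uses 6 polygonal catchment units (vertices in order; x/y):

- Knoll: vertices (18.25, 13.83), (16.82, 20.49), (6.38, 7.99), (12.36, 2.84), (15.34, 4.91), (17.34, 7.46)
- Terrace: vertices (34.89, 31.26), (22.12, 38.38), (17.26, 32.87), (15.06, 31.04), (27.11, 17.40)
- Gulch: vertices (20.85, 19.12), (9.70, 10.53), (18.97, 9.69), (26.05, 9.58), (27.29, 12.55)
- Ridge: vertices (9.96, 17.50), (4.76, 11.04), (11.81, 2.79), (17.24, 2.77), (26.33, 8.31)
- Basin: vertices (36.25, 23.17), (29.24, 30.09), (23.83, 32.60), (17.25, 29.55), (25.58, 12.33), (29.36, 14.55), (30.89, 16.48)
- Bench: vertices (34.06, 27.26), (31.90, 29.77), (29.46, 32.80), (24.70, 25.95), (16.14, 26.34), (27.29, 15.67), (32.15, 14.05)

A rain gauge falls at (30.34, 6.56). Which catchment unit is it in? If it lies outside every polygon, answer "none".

Cast a ray rightward from (30.34, 6.56). For each polygon, the edges (by vertex number in listed order) whose endpoints lie on opposite sides of y = 6.56, where each meets that height, and whether that is right or left of the point:
Knoll: 3–4 at x≈8.040 (left), 5–6 at x≈16.634 (left) → 0 crossings.
Terrace: no edge straddles that height → 0 crossings.
Gulch: no edge straddles that height → 0 crossings.
Ridge: 2–3 at x≈8.588 (left), 4–5 at x≈23.459 (left) → 0 crossings.
Basin: no edge straddles that height → 0 crossings.
Bench: no edge straddles that height → 0 crossings.
All counts are even, so the point lies outside every listed polygon.

none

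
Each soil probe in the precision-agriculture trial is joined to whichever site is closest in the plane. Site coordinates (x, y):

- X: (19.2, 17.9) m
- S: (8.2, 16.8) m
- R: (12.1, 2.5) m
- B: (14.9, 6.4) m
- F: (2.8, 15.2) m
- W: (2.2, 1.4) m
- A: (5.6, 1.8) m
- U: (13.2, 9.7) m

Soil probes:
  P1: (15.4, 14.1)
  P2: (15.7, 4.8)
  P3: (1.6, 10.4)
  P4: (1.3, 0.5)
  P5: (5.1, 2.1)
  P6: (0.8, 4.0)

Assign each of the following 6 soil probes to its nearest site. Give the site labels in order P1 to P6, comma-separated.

P1 → U (d²=24.20)
P2 → B (d²=3.20)
P3 → F (d²=24.48)
P4 → W (d²=1.62)
P5 → A (d²=0.34)
P6 → W (d²=8.72)

U, B, F, W, A, W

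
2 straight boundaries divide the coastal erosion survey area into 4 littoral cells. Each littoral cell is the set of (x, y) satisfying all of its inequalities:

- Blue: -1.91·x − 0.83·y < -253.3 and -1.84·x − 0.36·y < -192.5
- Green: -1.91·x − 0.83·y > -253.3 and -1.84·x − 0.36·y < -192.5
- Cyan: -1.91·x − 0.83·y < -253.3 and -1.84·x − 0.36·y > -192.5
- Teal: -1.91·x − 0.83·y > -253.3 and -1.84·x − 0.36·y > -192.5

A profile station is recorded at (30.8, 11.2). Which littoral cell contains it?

-1.91·30.8 − 0.83·11.2 = -68.124, which is > -253.3
-1.84·30.8 − 0.36·11.2 = -60.704, which is > -192.5
This sign pattern matches Teal.

Teal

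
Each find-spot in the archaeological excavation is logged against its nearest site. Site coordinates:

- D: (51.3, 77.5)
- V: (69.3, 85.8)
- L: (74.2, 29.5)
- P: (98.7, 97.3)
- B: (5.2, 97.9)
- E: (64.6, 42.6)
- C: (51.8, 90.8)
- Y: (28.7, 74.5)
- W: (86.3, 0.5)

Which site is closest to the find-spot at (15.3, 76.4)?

Squared distances to each site:
D: 1297.210; V: 3004.360; L: 5668.820; P: 7392.370; B: 564.260; E: 3572.930; C: 1539.610; Y: 183.170; W: 10801.810.
Minimum at Y.

Y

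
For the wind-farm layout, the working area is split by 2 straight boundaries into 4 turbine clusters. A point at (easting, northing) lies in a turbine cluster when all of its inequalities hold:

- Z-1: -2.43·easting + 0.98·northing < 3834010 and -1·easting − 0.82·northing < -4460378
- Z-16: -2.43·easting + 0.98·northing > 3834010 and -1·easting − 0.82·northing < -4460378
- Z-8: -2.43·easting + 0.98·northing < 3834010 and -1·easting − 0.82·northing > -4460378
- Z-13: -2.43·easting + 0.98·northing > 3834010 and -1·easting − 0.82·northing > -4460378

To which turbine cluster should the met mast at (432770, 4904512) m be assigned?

-2.43·432770 + 0.98·4904512 = 3754790.660, which is < 3834010
-1·432770 − 0.82·4904512 = -4454469.840, which is > -4460378
This sign pattern matches Z-8.

Z-8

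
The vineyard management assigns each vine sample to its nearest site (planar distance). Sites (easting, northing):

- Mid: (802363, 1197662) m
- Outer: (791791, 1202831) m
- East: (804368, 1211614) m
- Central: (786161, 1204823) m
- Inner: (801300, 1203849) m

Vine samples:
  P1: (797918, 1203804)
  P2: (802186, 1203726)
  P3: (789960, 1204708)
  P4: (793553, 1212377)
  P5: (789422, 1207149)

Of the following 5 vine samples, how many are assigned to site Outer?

2

P1 → Inner
P2 → Inner
P3 → Outer
P4 → Outer
P5 → Central
2 of the 5 go to Outer.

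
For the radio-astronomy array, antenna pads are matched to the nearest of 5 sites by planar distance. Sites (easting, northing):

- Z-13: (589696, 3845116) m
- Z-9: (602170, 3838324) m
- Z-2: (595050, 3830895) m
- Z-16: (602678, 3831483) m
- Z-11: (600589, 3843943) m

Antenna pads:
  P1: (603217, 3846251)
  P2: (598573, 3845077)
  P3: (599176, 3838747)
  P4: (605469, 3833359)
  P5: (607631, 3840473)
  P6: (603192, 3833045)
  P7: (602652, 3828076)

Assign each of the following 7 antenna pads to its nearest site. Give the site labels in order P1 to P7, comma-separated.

Z-11, Z-11, Z-9, Z-16, Z-9, Z-16, Z-16

P1 → Z-11 (d²=12233248.00)
P2 → Z-11 (d²=5350212.00)
P3 → Z-9 (d²=9142965.00)
P4 → Z-16 (d²=11309057.00)
P5 → Z-9 (d²=34440722.00)
P6 → Z-16 (d²=2704040.00)
P7 → Z-16 (d²=11608325.00)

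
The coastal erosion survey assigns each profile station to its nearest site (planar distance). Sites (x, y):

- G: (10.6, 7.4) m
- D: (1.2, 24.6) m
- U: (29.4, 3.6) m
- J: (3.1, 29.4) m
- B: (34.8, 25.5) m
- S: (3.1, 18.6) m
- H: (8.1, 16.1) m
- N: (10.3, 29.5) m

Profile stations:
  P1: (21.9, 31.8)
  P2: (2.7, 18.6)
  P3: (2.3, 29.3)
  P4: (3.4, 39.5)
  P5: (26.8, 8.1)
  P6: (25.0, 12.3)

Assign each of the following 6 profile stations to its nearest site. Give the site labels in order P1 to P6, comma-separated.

P1 → N (d²=139.85)
P2 → S (d²=0.16)
P3 → J (d²=0.65)
P4 → J (d²=102.10)
P5 → U (d²=27.01)
P6 → U (d²=95.05)

N, S, J, J, U, U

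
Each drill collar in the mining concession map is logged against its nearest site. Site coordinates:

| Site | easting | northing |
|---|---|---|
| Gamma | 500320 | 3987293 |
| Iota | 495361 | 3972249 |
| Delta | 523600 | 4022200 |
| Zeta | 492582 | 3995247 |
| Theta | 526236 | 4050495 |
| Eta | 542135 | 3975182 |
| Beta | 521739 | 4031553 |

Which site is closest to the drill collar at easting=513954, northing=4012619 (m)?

Delta

Squared distances to each site:
Gamma: 827292232.000; Iota: 1975436549.000; Delta: 184840877.000; Zeta: 758548768.000; Theta: 1585438900.000; Eta: 2195697730.000; Beta: 419102581.000.
Minimum at Delta.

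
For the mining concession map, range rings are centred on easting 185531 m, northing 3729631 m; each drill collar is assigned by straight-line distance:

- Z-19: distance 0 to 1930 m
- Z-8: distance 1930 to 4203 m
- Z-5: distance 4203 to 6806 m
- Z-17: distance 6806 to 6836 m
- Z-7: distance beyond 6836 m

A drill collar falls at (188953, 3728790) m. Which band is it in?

Distance = √((188953−185531)² + (3728790−3729631)²) = √(11710084.000 + 707281.000) = 3523.828 m.
1930 ≤ 3523.828 < 4203 → Z-8.

Z-8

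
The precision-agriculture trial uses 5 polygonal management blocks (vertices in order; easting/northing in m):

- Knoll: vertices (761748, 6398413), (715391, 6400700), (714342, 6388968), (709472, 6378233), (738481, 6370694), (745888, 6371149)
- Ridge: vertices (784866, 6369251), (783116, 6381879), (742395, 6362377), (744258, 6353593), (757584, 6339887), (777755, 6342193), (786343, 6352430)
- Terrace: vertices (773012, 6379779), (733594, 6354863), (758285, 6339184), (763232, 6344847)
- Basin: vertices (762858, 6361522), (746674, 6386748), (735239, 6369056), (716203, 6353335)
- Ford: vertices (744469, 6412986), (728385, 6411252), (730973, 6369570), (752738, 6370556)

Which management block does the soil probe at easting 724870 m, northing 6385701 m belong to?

Knoll

Cast a ray rightward from (724870, 6385701). For each polygon, the edges (by vertex number in listed order) whose endpoints lie on opposite sides of northing = 6385701, where each meets that height, and whether that is right or left of the point:
Knoll: 3–4 at easting≈712859.9 (left), 6–1 at easting≈754353.2 (right) → 1 crossing.
Ridge: no edge straddles that height → 0 crossings.
Terrace: no edge straddles that height → 0 crossings.
Basin: 1–2 at easting≈747345.7 (right), 2–3 at easting≈745997.3 (right) → 2 crossings.
Ford: 2–3 at easting≈729971.4 (right), 4–1 at easting≈749786.5 (right) → 2 crossings.
Only Knoll has an odd count, so the point is inside Knoll.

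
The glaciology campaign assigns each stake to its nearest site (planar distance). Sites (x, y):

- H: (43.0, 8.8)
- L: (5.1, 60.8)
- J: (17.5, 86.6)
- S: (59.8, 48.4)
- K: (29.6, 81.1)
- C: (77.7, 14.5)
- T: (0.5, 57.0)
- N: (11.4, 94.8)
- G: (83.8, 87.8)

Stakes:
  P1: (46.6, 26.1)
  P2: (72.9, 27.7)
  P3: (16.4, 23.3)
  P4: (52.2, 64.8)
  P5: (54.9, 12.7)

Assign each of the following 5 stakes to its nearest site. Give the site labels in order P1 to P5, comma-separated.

H, C, H, S, H

P1 → H (d²=312.25)
P2 → C (d²=197.28)
P3 → H (d²=917.81)
P4 → S (d²=326.72)
P5 → H (d²=156.82)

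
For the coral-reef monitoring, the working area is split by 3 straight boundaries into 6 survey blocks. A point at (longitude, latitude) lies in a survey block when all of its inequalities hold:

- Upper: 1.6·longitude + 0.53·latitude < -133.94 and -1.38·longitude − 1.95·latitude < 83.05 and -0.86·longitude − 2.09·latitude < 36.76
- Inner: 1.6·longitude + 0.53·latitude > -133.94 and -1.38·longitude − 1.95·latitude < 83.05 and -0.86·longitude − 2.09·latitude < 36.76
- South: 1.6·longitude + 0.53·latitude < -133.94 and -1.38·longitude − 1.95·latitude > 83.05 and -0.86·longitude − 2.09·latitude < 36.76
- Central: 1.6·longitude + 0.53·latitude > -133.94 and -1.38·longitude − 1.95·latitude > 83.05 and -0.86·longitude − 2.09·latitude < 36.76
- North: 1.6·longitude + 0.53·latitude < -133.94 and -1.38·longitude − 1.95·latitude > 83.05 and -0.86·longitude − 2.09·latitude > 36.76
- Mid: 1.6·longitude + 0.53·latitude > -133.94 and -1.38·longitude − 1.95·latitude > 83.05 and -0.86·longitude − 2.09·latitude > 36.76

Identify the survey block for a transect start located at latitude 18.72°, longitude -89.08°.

1.6·-89.08 + 0.53·18.72 = -132.606, which is > -133.94
-1.38·-89.08 − 1.95·18.72 = 86.426, which is > 83.05
-0.86·-89.08 − 2.09·18.72 = 37.484, which is > 36.76
This sign pattern matches Mid.

Mid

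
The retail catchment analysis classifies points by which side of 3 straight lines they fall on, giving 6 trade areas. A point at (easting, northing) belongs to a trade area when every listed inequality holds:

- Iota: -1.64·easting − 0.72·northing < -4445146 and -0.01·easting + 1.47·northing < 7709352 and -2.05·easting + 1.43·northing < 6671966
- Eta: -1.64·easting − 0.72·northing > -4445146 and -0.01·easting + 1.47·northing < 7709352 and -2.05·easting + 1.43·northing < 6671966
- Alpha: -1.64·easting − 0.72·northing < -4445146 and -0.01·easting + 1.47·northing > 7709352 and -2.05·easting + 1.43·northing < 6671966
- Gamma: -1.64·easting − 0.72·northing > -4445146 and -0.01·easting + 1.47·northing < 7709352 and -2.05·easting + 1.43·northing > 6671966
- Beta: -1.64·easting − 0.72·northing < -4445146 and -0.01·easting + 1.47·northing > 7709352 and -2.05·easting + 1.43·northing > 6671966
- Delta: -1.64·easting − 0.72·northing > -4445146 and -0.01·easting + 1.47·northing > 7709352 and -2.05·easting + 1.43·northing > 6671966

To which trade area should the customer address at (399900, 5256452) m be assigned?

-1.64·399900 − 0.72·5256452 = -4440481.440, which is > -4445146
-0.01·399900 + 1.47·5256452 = 7722985.440, which is > 7709352
-2.05·399900 + 1.43·5256452 = 6696931.360, which is > 6671966
This sign pattern matches Delta.

Delta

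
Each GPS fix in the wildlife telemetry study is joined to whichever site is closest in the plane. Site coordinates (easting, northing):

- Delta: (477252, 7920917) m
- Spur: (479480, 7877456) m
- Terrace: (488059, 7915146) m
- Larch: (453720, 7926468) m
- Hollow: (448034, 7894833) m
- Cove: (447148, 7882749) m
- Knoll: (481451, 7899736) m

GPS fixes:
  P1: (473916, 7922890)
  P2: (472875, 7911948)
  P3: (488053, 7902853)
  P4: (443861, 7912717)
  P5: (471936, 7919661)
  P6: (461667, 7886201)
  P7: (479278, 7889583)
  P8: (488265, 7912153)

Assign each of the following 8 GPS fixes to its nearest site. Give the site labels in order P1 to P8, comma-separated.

P1 → Delta (d²=15021625.00)
P2 → Delta (d²=99601090.00)
P3 → Knoll (d²=53302093.00)
P4 → Larch (d²=286289882.00)
P5 → Delta (d²=29837392.00)
P6 → Cove (d²=222717665.00)
P7 → Knoll (d²=107805338.00)
P8 → Terrace (d²=9000485.00)

Delta, Delta, Knoll, Larch, Delta, Cove, Knoll, Terrace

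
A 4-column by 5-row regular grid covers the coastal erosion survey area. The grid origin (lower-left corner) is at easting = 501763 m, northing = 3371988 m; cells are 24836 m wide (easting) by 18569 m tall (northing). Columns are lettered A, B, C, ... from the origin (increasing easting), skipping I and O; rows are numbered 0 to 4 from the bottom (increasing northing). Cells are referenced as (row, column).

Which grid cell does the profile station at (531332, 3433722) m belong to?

Column index: ⌊(531332 − 501763) / 24836⌋ = ⌊1.191⌋ = 1 → column B
Row offset from origin: ⌊(3433722 − 3371988) / 18569⌋ = ⌊3.325⌋ = 3 → row 3

(3, B)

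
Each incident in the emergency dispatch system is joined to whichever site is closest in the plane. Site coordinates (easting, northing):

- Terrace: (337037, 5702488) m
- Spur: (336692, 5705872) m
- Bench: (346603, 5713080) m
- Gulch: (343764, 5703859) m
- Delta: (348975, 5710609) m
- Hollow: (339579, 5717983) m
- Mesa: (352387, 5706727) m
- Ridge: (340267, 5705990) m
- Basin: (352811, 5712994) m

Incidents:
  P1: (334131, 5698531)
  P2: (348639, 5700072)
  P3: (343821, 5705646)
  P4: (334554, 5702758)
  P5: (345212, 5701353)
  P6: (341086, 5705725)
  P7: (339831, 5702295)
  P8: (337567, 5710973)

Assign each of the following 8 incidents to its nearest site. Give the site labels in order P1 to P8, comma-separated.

P1 → Terrace (d²=24102685.00)
P2 → Gulch (d²=38106994.00)
P3 → Gulch (d²=3196618.00)
P4 → Terrace (d²=6238189.00)
P5 → Gulch (d²=8376740.00)
P6 → Ridge (d²=740986.00)
P7 → Terrace (d²=7843685.00)
P8 → Spur (d²=26785826.00)

Terrace, Gulch, Gulch, Terrace, Gulch, Ridge, Terrace, Spur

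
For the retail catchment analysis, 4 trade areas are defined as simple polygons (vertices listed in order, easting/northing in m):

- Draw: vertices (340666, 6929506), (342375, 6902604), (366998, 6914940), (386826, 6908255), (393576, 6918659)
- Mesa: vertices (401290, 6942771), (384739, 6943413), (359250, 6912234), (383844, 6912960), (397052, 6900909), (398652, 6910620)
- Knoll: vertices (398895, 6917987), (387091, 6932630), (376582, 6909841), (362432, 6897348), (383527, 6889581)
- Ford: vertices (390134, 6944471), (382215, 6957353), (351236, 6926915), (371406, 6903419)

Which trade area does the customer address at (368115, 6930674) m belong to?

Ford

Cast a ray rightward from (368115, 6930674). For each polygon, the edges (by vertex number in listed order) whose endpoints lie on opposite sides of northing = 6930674, where each meets that height, and whether that is right or left of the point:
Draw: no edge straddles that height → 0 crossings.
Mesa: 2–3 at easting≈374324.8 (right), 6–1 at easting≈400297.4 (right) → 2 crossings.
Knoll: 1–2 at easting≈388667.8 (right), 2–3 at easting≈386189.0 (right) → 2 crossings.
Ford: 2–3 at easting≈355061.8 (left), 4–1 at easting≈383839.8 (right) → 1 crossing.
Only Ford has an odd count, so the point is inside Ford.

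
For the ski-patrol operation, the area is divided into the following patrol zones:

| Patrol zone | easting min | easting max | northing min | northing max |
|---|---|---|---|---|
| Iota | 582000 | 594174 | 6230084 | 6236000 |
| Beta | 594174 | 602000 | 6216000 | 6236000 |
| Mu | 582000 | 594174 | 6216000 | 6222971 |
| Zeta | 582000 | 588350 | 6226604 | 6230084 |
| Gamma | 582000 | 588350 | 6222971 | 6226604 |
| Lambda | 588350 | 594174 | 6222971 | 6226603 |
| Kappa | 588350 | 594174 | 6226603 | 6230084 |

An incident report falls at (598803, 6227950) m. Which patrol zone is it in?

Beta

The point has easting = 598803 and northing = 6227950.
Only Beta satisfies 594174 ≤ easting ≤ 602000 and 6216000 ≤ northing ≤ 6236000.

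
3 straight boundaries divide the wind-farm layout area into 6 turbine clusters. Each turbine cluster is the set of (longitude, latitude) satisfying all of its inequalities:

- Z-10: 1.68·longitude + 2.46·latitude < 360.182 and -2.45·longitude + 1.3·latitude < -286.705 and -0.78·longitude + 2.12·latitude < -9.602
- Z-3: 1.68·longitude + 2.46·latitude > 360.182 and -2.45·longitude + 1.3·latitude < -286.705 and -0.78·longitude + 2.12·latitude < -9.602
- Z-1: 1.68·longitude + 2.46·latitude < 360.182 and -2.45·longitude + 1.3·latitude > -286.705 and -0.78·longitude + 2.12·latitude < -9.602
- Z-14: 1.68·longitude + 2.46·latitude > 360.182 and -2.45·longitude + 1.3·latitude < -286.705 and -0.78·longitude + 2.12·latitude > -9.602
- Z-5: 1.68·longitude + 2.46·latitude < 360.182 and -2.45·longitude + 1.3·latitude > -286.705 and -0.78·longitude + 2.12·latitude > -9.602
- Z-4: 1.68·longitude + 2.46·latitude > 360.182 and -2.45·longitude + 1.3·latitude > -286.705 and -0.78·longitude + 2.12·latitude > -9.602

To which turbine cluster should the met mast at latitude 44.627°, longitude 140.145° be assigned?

1.68·140.145 + 2.46·44.627 = 345.226, which is < 360.182
-2.45·140.145 + 1.3·44.627 = -285.340, which is > -286.705
-0.78·140.145 + 2.12·44.627 = -14.704, which is < -9.602
This sign pattern matches Z-1.

Z-1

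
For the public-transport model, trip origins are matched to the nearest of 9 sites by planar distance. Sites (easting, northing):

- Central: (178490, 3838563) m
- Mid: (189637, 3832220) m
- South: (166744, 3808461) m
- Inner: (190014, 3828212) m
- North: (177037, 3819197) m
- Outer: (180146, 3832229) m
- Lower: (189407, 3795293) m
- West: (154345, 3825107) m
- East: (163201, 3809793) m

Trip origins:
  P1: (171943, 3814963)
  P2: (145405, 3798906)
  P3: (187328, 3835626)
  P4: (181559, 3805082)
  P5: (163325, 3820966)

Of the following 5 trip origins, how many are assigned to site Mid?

1

P1 → North
P2 → East
P3 → Mid
P4 → Lower
P5 → West
1 of the 5 goes to Mid.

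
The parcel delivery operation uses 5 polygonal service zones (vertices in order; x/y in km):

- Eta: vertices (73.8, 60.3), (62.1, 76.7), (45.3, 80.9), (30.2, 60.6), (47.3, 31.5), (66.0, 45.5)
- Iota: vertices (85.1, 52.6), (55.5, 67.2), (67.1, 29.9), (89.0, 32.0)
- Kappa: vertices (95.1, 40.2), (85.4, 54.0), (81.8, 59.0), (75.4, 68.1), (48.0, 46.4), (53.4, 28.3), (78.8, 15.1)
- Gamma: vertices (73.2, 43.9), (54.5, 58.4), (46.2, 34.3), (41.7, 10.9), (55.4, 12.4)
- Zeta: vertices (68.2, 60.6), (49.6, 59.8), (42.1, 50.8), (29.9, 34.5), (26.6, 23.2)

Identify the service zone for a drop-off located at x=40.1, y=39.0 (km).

Zeta

Cast a ray rightward from (40.1, 39.0). For each polygon, the edges (by vertex number in listed order) whose endpoints lie on opposite sides of y = 39.0, where each meets that height, and whether that is right or left of the point:
Eta: 4–5 at x≈42.89 (right), 5–6 at x≈57.32 (right) → 2 crossings.
Iota: 2–3 at x≈64.27 (right), 4–1 at x≈87.67 (right) → 2 crossings.
Kappa: 5–6 at x≈50.21 (right), 7–1 at x≈94.32 (right) → 2 crossings.
Gamma: 2–3 at x≈47.82 (right), 5–1 at x≈70.43 (right) → 2 crossings.
Zeta: 3–4 at x≈33.27 (left), 5–1 at x≈44.17 (right) → 1 crossing.
Only Zeta has an odd count, so the point is inside Zeta.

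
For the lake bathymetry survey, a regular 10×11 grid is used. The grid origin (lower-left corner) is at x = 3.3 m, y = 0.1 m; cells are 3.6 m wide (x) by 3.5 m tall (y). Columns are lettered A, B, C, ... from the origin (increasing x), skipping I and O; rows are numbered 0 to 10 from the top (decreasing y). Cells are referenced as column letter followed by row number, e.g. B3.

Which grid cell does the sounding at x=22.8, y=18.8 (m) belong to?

Column index: ⌊(22.8 − 3.3) / 3.6⌋ = ⌊5.417⌋ = 5 → column F
Row offset from origin: ⌊(18.8 − 0.1) / 3.5⌋ = ⌊5.343⌋ = 5 → row 5 (counted from top)

F5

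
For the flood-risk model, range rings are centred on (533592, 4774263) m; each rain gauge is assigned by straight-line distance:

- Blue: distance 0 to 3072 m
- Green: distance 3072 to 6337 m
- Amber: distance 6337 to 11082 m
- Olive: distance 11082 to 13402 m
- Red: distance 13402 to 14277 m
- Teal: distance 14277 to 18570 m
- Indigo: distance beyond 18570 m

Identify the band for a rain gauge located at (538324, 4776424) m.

Green

Distance = √((538324−533592)² + (4776424−4774263)²) = √(22391824.000 + 4669921.000) = 5202.090 m.
3072 ≤ 5202.090 < 6337 → Green.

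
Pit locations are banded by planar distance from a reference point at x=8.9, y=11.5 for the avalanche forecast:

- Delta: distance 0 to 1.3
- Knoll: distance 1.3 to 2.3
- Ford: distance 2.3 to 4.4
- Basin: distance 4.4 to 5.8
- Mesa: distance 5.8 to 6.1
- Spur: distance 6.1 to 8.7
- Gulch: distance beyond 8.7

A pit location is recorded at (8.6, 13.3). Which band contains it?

Distance = √((8.6−8.9)² + (13.3−11.5)²) = √(0.090 + 3.240) = 1.825.
1.3 ≤ 1.825 < 2.3 → Knoll.

Knoll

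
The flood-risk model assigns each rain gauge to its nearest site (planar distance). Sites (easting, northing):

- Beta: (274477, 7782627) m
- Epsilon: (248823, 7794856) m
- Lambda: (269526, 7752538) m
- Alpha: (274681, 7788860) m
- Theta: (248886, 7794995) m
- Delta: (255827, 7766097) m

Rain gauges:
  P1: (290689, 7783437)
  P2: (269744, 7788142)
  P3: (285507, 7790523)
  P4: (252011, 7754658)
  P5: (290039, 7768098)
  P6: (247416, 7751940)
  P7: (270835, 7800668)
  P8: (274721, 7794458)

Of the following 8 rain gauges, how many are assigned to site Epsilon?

P1 → Beta
P2 → Alpha
P3 → Alpha
P4 → Delta
P5 → Beta
P6 → Delta
P7 → Alpha
P8 → Alpha
0 of the 8 go to Epsilon.

0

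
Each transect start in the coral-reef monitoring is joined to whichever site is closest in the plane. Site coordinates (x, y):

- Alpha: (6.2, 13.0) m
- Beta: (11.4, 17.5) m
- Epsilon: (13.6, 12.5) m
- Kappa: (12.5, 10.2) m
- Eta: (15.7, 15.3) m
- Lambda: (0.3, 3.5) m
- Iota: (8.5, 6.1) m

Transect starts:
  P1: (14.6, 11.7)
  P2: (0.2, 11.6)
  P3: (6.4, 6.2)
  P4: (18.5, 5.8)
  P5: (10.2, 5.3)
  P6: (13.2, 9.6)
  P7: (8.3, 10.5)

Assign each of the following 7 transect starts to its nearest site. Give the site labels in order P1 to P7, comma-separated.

P1 → Epsilon (d²=1.64)
P2 → Alpha (d²=37.96)
P3 → Iota (d²=4.42)
P4 → Kappa (d²=55.36)
P5 → Iota (d²=3.53)
P6 → Kappa (d²=0.85)
P7 → Alpha (d²=10.66)

Epsilon, Alpha, Iota, Kappa, Iota, Kappa, Alpha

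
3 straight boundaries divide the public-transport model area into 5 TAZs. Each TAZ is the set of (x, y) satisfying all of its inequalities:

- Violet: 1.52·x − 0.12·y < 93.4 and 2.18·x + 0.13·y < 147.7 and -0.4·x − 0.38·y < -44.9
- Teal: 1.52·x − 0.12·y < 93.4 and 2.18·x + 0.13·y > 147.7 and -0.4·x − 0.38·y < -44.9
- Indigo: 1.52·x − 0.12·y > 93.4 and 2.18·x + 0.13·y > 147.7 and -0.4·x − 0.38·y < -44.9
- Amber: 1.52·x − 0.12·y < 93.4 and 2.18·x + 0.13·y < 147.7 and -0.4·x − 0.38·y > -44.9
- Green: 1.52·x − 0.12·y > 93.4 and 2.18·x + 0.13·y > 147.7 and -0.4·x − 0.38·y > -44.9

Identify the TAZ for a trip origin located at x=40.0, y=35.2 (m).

Amber

1.52·40.0 − 0.12·35.2 = 56.576, which is < 93.4
2.18·40.0 + 0.13·35.2 = 91.776, which is < 147.7
-0.4·40.0 − 0.38·35.2 = -29.376, which is > -44.9
This sign pattern matches Amber.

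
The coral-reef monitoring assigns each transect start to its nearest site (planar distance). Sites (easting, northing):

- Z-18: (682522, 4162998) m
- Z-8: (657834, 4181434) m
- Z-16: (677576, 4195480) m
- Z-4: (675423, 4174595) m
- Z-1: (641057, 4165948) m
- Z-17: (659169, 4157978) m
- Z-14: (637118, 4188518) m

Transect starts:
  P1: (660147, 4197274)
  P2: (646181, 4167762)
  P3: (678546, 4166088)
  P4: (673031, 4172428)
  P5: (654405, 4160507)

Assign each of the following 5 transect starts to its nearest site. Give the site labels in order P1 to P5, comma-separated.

Z-8, Z-1, Z-18, Z-4, Z-17

P1 → Z-8 (d²=256255569.00)
P2 → Z-1 (d²=29545972.00)
P3 → Z-18 (d²=25356676.00)
P4 → Z-4 (d²=10417553.00)
P5 → Z-17 (d²=29091537.00)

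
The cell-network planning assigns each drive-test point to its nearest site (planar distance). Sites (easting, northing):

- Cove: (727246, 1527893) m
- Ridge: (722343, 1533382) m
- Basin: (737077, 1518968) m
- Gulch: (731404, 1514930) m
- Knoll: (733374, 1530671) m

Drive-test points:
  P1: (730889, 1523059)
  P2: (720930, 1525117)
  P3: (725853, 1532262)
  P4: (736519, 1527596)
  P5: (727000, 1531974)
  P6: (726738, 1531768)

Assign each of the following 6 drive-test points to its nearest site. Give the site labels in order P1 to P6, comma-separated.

P1 → Cove (d²=36639005.00)
P2 → Cove (d²=47598032.00)
P3 → Ridge (d²=13574500.00)
P4 → Knoll (d²=19346650.00)
P5 → Cove (d²=16715077.00)
P6 → Cove (d²=15273689.00)

Cove, Cove, Ridge, Knoll, Cove, Cove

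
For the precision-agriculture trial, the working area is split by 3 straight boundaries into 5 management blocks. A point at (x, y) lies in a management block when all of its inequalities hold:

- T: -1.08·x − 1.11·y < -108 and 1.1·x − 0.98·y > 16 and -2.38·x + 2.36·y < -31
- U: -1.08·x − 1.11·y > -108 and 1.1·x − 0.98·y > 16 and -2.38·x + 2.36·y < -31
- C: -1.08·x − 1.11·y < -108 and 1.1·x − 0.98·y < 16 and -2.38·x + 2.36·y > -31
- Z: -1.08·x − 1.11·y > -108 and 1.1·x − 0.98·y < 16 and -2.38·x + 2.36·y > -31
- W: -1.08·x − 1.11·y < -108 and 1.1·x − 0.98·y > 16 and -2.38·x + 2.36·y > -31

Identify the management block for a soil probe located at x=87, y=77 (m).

-1.08·87 − 1.11·77 = -179.430, which is < -108
1.1·87 − 0.98·77 = 20.240, which is > 16
-2.38·87 + 2.36·77 = -25.340, which is > -31
This sign pattern matches W.

W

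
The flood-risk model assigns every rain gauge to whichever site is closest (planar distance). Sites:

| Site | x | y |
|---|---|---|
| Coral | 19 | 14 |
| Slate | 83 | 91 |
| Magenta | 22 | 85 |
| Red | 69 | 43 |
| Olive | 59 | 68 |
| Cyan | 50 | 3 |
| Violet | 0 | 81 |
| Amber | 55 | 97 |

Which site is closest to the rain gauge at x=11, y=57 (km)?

Violet

Squared distances to each site:
Coral: 1913.000; Slate: 6340.000; Magenta: 905.000; Red: 3560.000; Olive: 2425.000; Cyan: 4437.000; Violet: 697.000; Amber: 3536.000.
Minimum at Violet.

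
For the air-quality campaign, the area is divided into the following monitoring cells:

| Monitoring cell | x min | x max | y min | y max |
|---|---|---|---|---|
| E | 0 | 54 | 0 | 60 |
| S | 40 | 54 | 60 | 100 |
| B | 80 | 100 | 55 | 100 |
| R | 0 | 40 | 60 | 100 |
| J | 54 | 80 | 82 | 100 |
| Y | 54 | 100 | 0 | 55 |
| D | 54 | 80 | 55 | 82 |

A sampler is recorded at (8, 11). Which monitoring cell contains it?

E

The point has x = 8 and y = 11.
Only E satisfies 0 ≤ x ≤ 54 and 0 ≤ y ≤ 60.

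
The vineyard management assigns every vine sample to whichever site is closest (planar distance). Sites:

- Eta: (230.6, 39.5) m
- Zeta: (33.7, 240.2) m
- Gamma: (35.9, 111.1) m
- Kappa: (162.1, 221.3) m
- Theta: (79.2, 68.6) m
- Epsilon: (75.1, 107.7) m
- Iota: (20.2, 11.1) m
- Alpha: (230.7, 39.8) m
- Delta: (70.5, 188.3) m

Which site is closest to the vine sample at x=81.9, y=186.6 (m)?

Delta

Squared distances to each site:
Eta: 43750.100; Zeta: 5196.200; Gamma: 7816.250; Kappa: 7636.130; Theta: 13931.290; Epsilon: 6271.450; Iota: 34607.140; Alpha: 43691.680; Delta: 132.850.
Minimum at Delta.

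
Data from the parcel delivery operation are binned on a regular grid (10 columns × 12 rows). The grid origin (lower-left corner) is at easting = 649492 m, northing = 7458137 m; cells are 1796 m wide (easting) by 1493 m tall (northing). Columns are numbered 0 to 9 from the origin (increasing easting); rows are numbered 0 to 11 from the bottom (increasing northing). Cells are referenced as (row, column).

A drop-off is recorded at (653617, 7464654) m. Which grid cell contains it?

(4, 2)

Column index: ⌊(653617 − 649492) / 1796⌋ = ⌊2.297⌋ = 2
Row offset from origin: ⌊(7464654 − 7458137) / 1493⌋ = ⌊4.365⌋ = 4 → row 4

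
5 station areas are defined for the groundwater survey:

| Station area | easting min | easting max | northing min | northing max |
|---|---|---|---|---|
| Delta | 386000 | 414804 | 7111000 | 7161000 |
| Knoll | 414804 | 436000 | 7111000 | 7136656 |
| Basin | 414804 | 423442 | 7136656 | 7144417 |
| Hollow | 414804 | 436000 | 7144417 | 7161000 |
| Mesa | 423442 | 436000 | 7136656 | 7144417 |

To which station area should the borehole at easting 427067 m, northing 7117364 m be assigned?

Knoll

The point has easting = 427067 and northing = 7117364.
Only Knoll satisfies 414804 ≤ easting ≤ 436000 and 7111000 ≤ northing ≤ 7136656.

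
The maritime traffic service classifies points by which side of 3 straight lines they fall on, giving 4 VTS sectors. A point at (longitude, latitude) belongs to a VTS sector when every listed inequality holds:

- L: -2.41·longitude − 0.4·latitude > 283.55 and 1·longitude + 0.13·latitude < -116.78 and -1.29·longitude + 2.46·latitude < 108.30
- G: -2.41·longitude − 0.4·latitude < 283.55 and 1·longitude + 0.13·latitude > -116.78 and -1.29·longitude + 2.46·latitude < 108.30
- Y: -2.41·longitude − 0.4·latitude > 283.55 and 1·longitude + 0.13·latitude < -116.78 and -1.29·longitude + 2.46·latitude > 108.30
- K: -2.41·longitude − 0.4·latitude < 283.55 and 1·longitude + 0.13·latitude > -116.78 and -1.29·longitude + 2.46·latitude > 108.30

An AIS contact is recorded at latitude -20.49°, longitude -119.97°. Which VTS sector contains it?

L

-2.41·-119.97 − 0.4·-20.49 = 297.324, which is > 283.55
1·-119.97 + 0.13·-20.49 = -122.634, which is < -116.78
-1.29·-119.97 + 2.46·-20.49 = 104.356, which is < 108.30
This sign pattern matches L.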